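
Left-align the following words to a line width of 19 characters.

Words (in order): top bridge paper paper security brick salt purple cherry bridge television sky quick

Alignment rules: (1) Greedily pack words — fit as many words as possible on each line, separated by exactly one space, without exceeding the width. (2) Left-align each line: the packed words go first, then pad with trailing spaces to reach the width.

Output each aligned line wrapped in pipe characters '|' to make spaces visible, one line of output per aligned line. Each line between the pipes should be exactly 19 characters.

Line 1: ['top', 'bridge', 'paper'] (min_width=16, slack=3)
Line 2: ['paper', 'security'] (min_width=14, slack=5)
Line 3: ['brick', 'salt', 'purple'] (min_width=17, slack=2)
Line 4: ['cherry', 'bridge'] (min_width=13, slack=6)
Line 5: ['television', 'sky'] (min_width=14, slack=5)
Line 6: ['quick'] (min_width=5, slack=14)

Answer: |top bridge paper   |
|paper security     |
|brick salt purple  |
|cherry bridge      |
|television sky     |
|quick              |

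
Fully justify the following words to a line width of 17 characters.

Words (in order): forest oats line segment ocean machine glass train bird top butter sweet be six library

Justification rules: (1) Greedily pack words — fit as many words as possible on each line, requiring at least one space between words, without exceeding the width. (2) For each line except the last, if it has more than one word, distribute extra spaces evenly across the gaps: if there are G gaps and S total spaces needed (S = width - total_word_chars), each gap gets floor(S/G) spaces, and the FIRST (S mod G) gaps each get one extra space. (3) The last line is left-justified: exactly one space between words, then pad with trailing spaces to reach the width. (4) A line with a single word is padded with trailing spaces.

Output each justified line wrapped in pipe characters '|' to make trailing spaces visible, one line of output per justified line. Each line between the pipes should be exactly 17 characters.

Line 1: ['forest', 'oats', 'line'] (min_width=16, slack=1)
Line 2: ['segment', 'ocean'] (min_width=13, slack=4)
Line 3: ['machine', 'glass'] (min_width=13, slack=4)
Line 4: ['train', 'bird', 'top'] (min_width=14, slack=3)
Line 5: ['butter', 'sweet', 'be'] (min_width=15, slack=2)
Line 6: ['six', 'library'] (min_width=11, slack=6)

Answer: |forest  oats line|
|segment     ocean|
|machine     glass|
|train   bird  top|
|butter  sweet  be|
|six library      |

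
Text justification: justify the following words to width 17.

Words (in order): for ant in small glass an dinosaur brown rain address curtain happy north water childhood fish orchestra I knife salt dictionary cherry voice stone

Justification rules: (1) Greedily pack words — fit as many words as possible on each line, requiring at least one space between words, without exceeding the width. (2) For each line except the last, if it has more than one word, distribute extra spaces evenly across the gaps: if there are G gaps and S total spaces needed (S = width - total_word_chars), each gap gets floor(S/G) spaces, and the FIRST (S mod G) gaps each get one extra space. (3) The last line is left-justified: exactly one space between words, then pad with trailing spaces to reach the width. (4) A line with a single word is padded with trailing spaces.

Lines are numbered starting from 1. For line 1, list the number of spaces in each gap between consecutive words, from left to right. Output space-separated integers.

Line 1: ['for', 'ant', 'in', 'small'] (min_width=16, slack=1)
Line 2: ['glass', 'an', 'dinosaur'] (min_width=17, slack=0)
Line 3: ['brown', 'rain'] (min_width=10, slack=7)
Line 4: ['address', 'curtain'] (min_width=15, slack=2)
Line 5: ['happy', 'north', 'water'] (min_width=17, slack=0)
Line 6: ['childhood', 'fish'] (min_width=14, slack=3)
Line 7: ['orchestra', 'I', 'knife'] (min_width=17, slack=0)
Line 8: ['salt', 'dictionary'] (min_width=15, slack=2)
Line 9: ['cherry', 'voice'] (min_width=12, slack=5)
Line 10: ['stone'] (min_width=5, slack=12)

Answer: 2 1 1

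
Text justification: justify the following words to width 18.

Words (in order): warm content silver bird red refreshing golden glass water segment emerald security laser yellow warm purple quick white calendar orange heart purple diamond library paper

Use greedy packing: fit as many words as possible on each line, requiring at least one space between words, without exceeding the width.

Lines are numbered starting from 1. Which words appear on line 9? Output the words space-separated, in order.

Line 1: ['warm', 'content'] (min_width=12, slack=6)
Line 2: ['silver', 'bird', 'red'] (min_width=15, slack=3)
Line 3: ['refreshing', 'golden'] (min_width=17, slack=1)
Line 4: ['glass', 'water'] (min_width=11, slack=7)
Line 5: ['segment', 'emerald'] (min_width=15, slack=3)
Line 6: ['security', 'laser'] (min_width=14, slack=4)
Line 7: ['yellow', 'warm', 'purple'] (min_width=18, slack=0)
Line 8: ['quick', 'white'] (min_width=11, slack=7)
Line 9: ['calendar', 'orange'] (min_width=15, slack=3)
Line 10: ['heart', 'purple'] (min_width=12, slack=6)
Line 11: ['diamond', 'library'] (min_width=15, slack=3)
Line 12: ['paper'] (min_width=5, slack=13)

Answer: calendar orange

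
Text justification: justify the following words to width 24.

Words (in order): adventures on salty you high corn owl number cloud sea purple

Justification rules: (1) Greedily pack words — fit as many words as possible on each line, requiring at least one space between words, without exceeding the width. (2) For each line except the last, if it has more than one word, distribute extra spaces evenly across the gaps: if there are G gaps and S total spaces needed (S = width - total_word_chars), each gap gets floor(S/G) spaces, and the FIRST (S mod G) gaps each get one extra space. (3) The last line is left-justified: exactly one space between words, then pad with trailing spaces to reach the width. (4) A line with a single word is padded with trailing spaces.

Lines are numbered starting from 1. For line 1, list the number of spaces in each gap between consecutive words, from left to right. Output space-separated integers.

Answer: 2 1 1

Derivation:
Line 1: ['adventures', 'on', 'salty', 'you'] (min_width=23, slack=1)
Line 2: ['high', 'corn', 'owl', 'number'] (min_width=20, slack=4)
Line 3: ['cloud', 'sea', 'purple'] (min_width=16, slack=8)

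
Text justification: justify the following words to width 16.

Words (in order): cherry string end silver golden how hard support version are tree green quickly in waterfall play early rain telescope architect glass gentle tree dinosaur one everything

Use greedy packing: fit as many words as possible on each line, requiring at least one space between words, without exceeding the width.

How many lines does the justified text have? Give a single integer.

Line 1: ['cherry', 'string'] (min_width=13, slack=3)
Line 2: ['end', 'silver'] (min_width=10, slack=6)
Line 3: ['golden', 'how', 'hard'] (min_width=15, slack=1)
Line 4: ['support', 'version'] (min_width=15, slack=1)
Line 5: ['are', 'tree', 'green'] (min_width=14, slack=2)
Line 6: ['quickly', 'in'] (min_width=10, slack=6)
Line 7: ['waterfall', 'play'] (min_width=14, slack=2)
Line 8: ['early', 'rain'] (min_width=10, slack=6)
Line 9: ['telescope'] (min_width=9, slack=7)
Line 10: ['architect', 'glass'] (min_width=15, slack=1)
Line 11: ['gentle', 'tree'] (min_width=11, slack=5)
Line 12: ['dinosaur', 'one'] (min_width=12, slack=4)
Line 13: ['everything'] (min_width=10, slack=6)
Total lines: 13

Answer: 13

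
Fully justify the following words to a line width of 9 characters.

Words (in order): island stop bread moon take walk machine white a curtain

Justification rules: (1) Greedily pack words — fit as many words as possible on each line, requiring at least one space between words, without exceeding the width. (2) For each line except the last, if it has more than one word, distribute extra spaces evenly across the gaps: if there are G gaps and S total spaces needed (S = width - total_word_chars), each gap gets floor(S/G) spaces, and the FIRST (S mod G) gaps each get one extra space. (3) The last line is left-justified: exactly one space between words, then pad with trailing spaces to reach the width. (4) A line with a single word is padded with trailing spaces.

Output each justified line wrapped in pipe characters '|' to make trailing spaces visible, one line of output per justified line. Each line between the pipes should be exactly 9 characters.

Line 1: ['island'] (min_width=6, slack=3)
Line 2: ['stop'] (min_width=4, slack=5)
Line 3: ['bread'] (min_width=5, slack=4)
Line 4: ['moon', 'take'] (min_width=9, slack=0)
Line 5: ['walk'] (min_width=4, slack=5)
Line 6: ['machine'] (min_width=7, slack=2)
Line 7: ['white', 'a'] (min_width=7, slack=2)
Line 8: ['curtain'] (min_width=7, slack=2)

Answer: |island   |
|stop     |
|bread    |
|moon take|
|walk     |
|machine  |
|white   a|
|curtain  |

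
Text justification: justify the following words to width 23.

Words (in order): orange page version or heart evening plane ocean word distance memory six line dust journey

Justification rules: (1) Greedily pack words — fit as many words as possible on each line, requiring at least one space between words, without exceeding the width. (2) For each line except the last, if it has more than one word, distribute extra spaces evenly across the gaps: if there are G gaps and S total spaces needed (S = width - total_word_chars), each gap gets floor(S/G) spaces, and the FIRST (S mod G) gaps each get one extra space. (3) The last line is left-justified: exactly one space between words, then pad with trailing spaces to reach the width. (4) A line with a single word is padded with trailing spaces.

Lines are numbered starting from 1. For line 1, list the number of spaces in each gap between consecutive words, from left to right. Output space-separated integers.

Answer: 2 1 1

Derivation:
Line 1: ['orange', 'page', 'version', 'or'] (min_width=22, slack=1)
Line 2: ['heart', 'evening', 'plane'] (min_width=19, slack=4)
Line 3: ['ocean', 'word', 'distance'] (min_width=19, slack=4)
Line 4: ['memory', 'six', 'line', 'dust'] (min_width=20, slack=3)
Line 5: ['journey'] (min_width=7, slack=16)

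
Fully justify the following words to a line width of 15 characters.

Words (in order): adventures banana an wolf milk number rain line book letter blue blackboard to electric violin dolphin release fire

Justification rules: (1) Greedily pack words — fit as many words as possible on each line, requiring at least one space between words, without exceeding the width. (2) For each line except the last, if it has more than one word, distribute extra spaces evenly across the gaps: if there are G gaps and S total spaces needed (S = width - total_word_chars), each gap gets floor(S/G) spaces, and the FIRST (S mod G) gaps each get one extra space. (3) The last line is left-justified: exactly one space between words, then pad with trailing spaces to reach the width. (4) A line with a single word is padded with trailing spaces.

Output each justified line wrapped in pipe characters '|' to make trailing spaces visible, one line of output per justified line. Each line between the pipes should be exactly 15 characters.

Answer: |adventures     |
|banana  an wolf|
|milk     number|
|rain  line book|
|letter     blue|
|blackboard   to|
|electric violin|
|dolphin release|
|fire           |

Derivation:
Line 1: ['adventures'] (min_width=10, slack=5)
Line 2: ['banana', 'an', 'wolf'] (min_width=14, slack=1)
Line 3: ['milk', 'number'] (min_width=11, slack=4)
Line 4: ['rain', 'line', 'book'] (min_width=14, slack=1)
Line 5: ['letter', 'blue'] (min_width=11, slack=4)
Line 6: ['blackboard', 'to'] (min_width=13, slack=2)
Line 7: ['electric', 'violin'] (min_width=15, slack=0)
Line 8: ['dolphin', 'release'] (min_width=15, slack=0)
Line 9: ['fire'] (min_width=4, slack=11)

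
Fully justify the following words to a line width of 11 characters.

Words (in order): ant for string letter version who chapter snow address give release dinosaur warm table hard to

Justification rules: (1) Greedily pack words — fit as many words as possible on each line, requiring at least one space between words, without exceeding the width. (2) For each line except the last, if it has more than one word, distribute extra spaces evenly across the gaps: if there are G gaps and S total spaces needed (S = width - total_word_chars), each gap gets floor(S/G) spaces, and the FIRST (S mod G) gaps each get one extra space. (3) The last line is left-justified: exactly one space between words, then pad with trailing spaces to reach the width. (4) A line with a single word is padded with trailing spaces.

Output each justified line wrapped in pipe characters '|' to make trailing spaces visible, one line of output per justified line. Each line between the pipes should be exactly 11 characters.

Line 1: ['ant', 'for'] (min_width=7, slack=4)
Line 2: ['string'] (min_width=6, slack=5)
Line 3: ['letter'] (min_width=6, slack=5)
Line 4: ['version', 'who'] (min_width=11, slack=0)
Line 5: ['chapter'] (min_width=7, slack=4)
Line 6: ['snow'] (min_width=4, slack=7)
Line 7: ['address'] (min_width=7, slack=4)
Line 8: ['give'] (min_width=4, slack=7)
Line 9: ['release'] (min_width=7, slack=4)
Line 10: ['dinosaur'] (min_width=8, slack=3)
Line 11: ['warm', 'table'] (min_width=10, slack=1)
Line 12: ['hard', 'to'] (min_width=7, slack=4)

Answer: |ant     for|
|string     |
|letter     |
|version who|
|chapter    |
|snow       |
|address    |
|give       |
|release    |
|dinosaur   |
|warm  table|
|hard to    |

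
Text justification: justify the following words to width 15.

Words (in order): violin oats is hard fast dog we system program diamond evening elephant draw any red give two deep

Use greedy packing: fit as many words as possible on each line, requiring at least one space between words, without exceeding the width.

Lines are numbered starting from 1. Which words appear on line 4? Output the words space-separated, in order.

Line 1: ['violin', 'oats', 'is'] (min_width=14, slack=1)
Line 2: ['hard', 'fast', 'dog'] (min_width=13, slack=2)
Line 3: ['we', 'system'] (min_width=9, slack=6)
Line 4: ['program', 'diamond'] (min_width=15, slack=0)
Line 5: ['evening'] (min_width=7, slack=8)
Line 6: ['elephant', 'draw'] (min_width=13, slack=2)
Line 7: ['any', 'red', 'give'] (min_width=12, slack=3)
Line 8: ['two', 'deep'] (min_width=8, slack=7)

Answer: program diamond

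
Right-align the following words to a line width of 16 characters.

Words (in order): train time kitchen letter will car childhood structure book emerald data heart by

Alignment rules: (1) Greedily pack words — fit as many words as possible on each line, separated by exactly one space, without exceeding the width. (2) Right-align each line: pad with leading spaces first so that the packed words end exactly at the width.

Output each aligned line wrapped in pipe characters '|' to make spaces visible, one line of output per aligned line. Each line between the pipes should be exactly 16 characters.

Line 1: ['train', 'time'] (min_width=10, slack=6)
Line 2: ['kitchen', 'letter'] (min_width=14, slack=2)
Line 3: ['will', 'car'] (min_width=8, slack=8)
Line 4: ['childhood'] (min_width=9, slack=7)
Line 5: ['structure', 'book'] (min_width=14, slack=2)
Line 6: ['emerald', 'data'] (min_width=12, slack=4)
Line 7: ['heart', 'by'] (min_width=8, slack=8)

Answer: |      train time|
|  kitchen letter|
|        will car|
|       childhood|
|  structure book|
|    emerald data|
|        heart by|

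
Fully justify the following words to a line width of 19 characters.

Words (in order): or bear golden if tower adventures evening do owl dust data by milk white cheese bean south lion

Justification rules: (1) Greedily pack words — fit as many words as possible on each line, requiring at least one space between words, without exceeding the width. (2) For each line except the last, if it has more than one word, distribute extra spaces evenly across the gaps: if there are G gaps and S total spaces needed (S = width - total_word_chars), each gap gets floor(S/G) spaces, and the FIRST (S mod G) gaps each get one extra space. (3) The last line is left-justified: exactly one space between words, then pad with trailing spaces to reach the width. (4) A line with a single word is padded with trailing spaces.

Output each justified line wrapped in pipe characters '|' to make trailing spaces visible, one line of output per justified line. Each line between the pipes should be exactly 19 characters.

Line 1: ['or', 'bear', 'golden', 'if'] (min_width=17, slack=2)
Line 2: ['tower', 'adventures'] (min_width=16, slack=3)
Line 3: ['evening', 'do', 'owl', 'dust'] (min_width=19, slack=0)
Line 4: ['data', 'by', 'milk', 'white'] (min_width=18, slack=1)
Line 5: ['cheese', 'bean', 'south'] (min_width=17, slack=2)
Line 6: ['lion'] (min_width=4, slack=15)

Answer: |or  bear  golden if|
|tower    adventures|
|evening do owl dust|
|data  by milk white|
|cheese  bean  south|
|lion               |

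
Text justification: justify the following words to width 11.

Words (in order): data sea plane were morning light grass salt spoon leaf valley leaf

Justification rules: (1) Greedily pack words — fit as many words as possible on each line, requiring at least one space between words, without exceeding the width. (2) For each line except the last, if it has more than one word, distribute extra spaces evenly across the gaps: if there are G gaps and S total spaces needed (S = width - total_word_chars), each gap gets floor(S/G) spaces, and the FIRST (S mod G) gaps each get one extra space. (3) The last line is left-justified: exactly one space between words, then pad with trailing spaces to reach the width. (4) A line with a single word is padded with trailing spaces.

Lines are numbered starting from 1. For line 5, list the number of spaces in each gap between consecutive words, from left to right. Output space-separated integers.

Line 1: ['data', 'sea'] (min_width=8, slack=3)
Line 2: ['plane', 'were'] (min_width=10, slack=1)
Line 3: ['morning'] (min_width=7, slack=4)
Line 4: ['light', 'grass'] (min_width=11, slack=0)
Line 5: ['salt', 'spoon'] (min_width=10, slack=1)
Line 6: ['leaf', 'valley'] (min_width=11, slack=0)
Line 7: ['leaf'] (min_width=4, slack=7)

Answer: 2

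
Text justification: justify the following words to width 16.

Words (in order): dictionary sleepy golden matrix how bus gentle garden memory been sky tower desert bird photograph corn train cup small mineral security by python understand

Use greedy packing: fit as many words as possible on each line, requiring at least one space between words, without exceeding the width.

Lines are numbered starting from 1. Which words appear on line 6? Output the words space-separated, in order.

Answer: tower desert

Derivation:
Line 1: ['dictionary'] (min_width=10, slack=6)
Line 2: ['sleepy', 'golden'] (min_width=13, slack=3)
Line 3: ['matrix', 'how', 'bus'] (min_width=14, slack=2)
Line 4: ['gentle', 'garden'] (min_width=13, slack=3)
Line 5: ['memory', 'been', 'sky'] (min_width=15, slack=1)
Line 6: ['tower', 'desert'] (min_width=12, slack=4)
Line 7: ['bird', 'photograph'] (min_width=15, slack=1)
Line 8: ['corn', 'train', 'cup'] (min_width=14, slack=2)
Line 9: ['small', 'mineral'] (min_width=13, slack=3)
Line 10: ['security', 'by'] (min_width=11, slack=5)
Line 11: ['python'] (min_width=6, slack=10)
Line 12: ['understand'] (min_width=10, slack=6)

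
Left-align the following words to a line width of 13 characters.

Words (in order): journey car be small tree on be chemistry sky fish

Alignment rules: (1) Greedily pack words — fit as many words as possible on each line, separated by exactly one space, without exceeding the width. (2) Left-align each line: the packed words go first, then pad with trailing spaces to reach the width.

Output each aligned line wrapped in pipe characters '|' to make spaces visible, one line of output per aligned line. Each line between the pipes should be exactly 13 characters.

Answer: |journey car  |
|be small tree|
|on be        |
|chemistry sky|
|fish         |

Derivation:
Line 1: ['journey', 'car'] (min_width=11, slack=2)
Line 2: ['be', 'small', 'tree'] (min_width=13, slack=0)
Line 3: ['on', 'be'] (min_width=5, slack=8)
Line 4: ['chemistry', 'sky'] (min_width=13, slack=0)
Line 5: ['fish'] (min_width=4, slack=9)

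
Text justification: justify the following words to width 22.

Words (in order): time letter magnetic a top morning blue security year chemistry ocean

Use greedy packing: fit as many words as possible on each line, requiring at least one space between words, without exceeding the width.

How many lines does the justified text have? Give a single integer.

Answer: 4

Derivation:
Line 1: ['time', 'letter', 'magnetic', 'a'] (min_width=22, slack=0)
Line 2: ['top', 'morning', 'blue'] (min_width=16, slack=6)
Line 3: ['security', 'year'] (min_width=13, slack=9)
Line 4: ['chemistry', 'ocean'] (min_width=15, slack=7)
Total lines: 4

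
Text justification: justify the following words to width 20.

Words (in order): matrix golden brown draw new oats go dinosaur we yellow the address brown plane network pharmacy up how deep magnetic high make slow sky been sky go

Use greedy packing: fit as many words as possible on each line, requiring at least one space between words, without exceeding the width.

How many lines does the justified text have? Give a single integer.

Answer: 8

Derivation:
Line 1: ['matrix', 'golden', 'brown'] (min_width=19, slack=1)
Line 2: ['draw', 'new', 'oats', 'go'] (min_width=16, slack=4)
Line 3: ['dinosaur', 'we', 'yellow'] (min_width=18, slack=2)
Line 4: ['the', 'address', 'brown'] (min_width=17, slack=3)
Line 5: ['plane', 'network'] (min_width=13, slack=7)
Line 6: ['pharmacy', 'up', 'how', 'deep'] (min_width=20, slack=0)
Line 7: ['magnetic', 'high', 'make'] (min_width=18, slack=2)
Line 8: ['slow', 'sky', 'been', 'sky', 'go'] (min_width=20, slack=0)
Total lines: 8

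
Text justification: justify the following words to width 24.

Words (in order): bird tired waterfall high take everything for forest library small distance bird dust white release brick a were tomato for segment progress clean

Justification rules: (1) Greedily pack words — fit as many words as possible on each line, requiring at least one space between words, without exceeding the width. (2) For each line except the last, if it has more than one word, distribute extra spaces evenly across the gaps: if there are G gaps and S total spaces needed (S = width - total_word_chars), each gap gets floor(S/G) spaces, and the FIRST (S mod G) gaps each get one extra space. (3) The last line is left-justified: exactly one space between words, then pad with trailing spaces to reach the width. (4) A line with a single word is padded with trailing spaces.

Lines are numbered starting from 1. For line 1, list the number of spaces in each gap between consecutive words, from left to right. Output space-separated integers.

Line 1: ['bird', 'tired', 'waterfall'] (min_width=20, slack=4)
Line 2: ['high', 'take', 'everything', 'for'] (min_width=24, slack=0)
Line 3: ['forest', 'library', 'small'] (min_width=20, slack=4)
Line 4: ['distance', 'bird', 'dust', 'white'] (min_width=24, slack=0)
Line 5: ['release', 'brick', 'a', 'were'] (min_width=20, slack=4)
Line 6: ['tomato', 'for', 'segment'] (min_width=18, slack=6)
Line 7: ['progress', 'clean'] (min_width=14, slack=10)

Answer: 3 3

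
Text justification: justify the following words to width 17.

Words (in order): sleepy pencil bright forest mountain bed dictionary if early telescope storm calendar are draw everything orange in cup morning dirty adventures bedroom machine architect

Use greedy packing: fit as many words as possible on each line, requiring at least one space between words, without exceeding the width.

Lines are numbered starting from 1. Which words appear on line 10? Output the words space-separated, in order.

Answer: dirty adventures

Derivation:
Line 1: ['sleepy', 'pencil'] (min_width=13, slack=4)
Line 2: ['bright', 'forest'] (min_width=13, slack=4)
Line 3: ['mountain', 'bed'] (min_width=12, slack=5)
Line 4: ['dictionary', 'if'] (min_width=13, slack=4)
Line 5: ['early', 'telescope'] (min_width=15, slack=2)
Line 6: ['storm', 'calendar'] (min_width=14, slack=3)
Line 7: ['are', 'draw'] (min_width=8, slack=9)
Line 8: ['everything', 'orange'] (min_width=17, slack=0)
Line 9: ['in', 'cup', 'morning'] (min_width=14, slack=3)
Line 10: ['dirty', 'adventures'] (min_width=16, slack=1)
Line 11: ['bedroom', 'machine'] (min_width=15, slack=2)
Line 12: ['architect'] (min_width=9, slack=8)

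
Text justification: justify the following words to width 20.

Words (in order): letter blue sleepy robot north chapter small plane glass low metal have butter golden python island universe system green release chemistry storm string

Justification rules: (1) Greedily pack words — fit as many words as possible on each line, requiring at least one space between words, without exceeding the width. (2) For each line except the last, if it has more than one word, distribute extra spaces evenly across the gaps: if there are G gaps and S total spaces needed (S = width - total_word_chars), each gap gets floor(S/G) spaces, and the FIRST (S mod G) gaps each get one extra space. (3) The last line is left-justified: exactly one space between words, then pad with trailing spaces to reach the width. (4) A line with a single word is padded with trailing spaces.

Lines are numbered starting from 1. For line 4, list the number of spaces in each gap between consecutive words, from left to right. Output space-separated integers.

Line 1: ['letter', 'blue', 'sleepy'] (min_width=18, slack=2)
Line 2: ['robot', 'north', 'chapter'] (min_width=19, slack=1)
Line 3: ['small', 'plane', 'glass'] (min_width=17, slack=3)
Line 4: ['low', 'metal', 'have'] (min_width=14, slack=6)
Line 5: ['butter', 'golden', 'python'] (min_width=20, slack=0)
Line 6: ['island', 'universe'] (min_width=15, slack=5)
Line 7: ['system', 'green', 'release'] (min_width=20, slack=0)
Line 8: ['chemistry', 'storm'] (min_width=15, slack=5)
Line 9: ['string'] (min_width=6, slack=14)

Answer: 4 4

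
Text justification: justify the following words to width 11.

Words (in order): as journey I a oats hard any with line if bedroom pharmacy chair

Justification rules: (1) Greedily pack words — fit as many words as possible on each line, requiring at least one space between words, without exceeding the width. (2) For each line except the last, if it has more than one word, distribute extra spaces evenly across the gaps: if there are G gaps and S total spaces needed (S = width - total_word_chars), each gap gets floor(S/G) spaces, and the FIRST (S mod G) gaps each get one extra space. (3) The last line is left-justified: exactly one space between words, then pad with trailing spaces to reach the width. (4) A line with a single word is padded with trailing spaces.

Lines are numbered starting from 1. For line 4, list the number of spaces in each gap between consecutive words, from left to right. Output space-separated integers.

Answer: 3

Derivation:
Line 1: ['as', 'journey'] (min_width=10, slack=1)
Line 2: ['I', 'a', 'oats'] (min_width=8, slack=3)
Line 3: ['hard', 'any'] (min_width=8, slack=3)
Line 4: ['with', 'line'] (min_width=9, slack=2)
Line 5: ['if', 'bedroom'] (min_width=10, slack=1)
Line 6: ['pharmacy'] (min_width=8, slack=3)
Line 7: ['chair'] (min_width=5, slack=6)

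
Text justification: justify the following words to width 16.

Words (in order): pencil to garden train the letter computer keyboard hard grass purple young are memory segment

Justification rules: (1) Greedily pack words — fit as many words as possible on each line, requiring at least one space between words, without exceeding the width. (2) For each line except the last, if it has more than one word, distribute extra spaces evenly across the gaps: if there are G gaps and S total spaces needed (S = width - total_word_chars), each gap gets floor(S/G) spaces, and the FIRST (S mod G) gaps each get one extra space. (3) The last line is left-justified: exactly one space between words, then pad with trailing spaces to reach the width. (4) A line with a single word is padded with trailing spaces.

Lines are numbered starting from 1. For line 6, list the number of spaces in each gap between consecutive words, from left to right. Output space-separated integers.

Answer: 1 1

Derivation:
Line 1: ['pencil', 'to', 'garden'] (min_width=16, slack=0)
Line 2: ['train', 'the', 'letter'] (min_width=16, slack=0)
Line 3: ['computer'] (min_width=8, slack=8)
Line 4: ['keyboard', 'hard'] (min_width=13, slack=3)
Line 5: ['grass', 'purple'] (min_width=12, slack=4)
Line 6: ['young', 'are', 'memory'] (min_width=16, slack=0)
Line 7: ['segment'] (min_width=7, slack=9)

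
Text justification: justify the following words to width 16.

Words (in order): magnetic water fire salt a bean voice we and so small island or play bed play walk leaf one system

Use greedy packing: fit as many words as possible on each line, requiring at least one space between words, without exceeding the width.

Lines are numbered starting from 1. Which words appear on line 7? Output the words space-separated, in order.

Line 1: ['magnetic', 'water'] (min_width=14, slack=2)
Line 2: ['fire', 'salt', 'a', 'bean'] (min_width=16, slack=0)
Line 3: ['voice', 'we', 'and', 'so'] (min_width=15, slack=1)
Line 4: ['small', 'island', 'or'] (min_width=15, slack=1)
Line 5: ['play', 'bed', 'play'] (min_width=13, slack=3)
Line 6: ['walk', 'leaf', 'one'] (min_width=13, slack=3)
Line 7: ['system'] (min_width=6, slack=10)

Answer: system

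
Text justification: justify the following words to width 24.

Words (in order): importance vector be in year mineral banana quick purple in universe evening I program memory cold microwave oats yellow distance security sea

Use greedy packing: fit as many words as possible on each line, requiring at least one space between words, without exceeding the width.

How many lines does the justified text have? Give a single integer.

Answer: 7

Derivation:
Line 1: ['importance', 'vector', 'be', 'in'] (min_width=23, slack=1)
Line 2: ['year', 'mineral', 'banana'] (min_width=19, slack=5)
Line 3: ['quick', 'purple', 'in', 'universe'] (min_width=24, slack=0)
Line 4: ['evening', 'I', 'program', 'memory'] (min_width=24, slack=0)
Line 5: ['cold', 'microwave', 'oats'] (min_width=19, slack=5)
Line 6: ['yellow', 'distance', 'security'] (min_width=24, slack=0)
Line 7: ['sea'] (min_width=3, slack=21)
Total lines: 7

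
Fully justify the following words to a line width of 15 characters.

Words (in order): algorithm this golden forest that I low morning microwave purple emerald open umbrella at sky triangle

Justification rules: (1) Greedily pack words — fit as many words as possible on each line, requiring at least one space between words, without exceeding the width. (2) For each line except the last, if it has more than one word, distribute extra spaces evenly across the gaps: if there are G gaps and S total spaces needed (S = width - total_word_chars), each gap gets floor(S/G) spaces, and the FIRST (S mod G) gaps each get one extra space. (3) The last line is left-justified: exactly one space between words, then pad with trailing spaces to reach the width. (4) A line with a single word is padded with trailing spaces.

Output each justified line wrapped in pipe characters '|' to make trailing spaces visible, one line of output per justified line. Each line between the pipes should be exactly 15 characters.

Answer: |algorithm  this|
|golden   forest|
|that    I   low|
|morning        |
|microwave      |
|purple  emerald|
|open   umbrella|
|at sky triangle|

Derivation:
Line 1: ['algorithm', 'this'] (min_width=14, slack=1)
Line 2: ['golden', 'forest'] (min_width=13, slack=2)
Line 3: ['that', 'I', 'low'] (min_width=10, slack=5)
Line 4: ['morning'] (min_width=7, slack=8)
Line 5: ['microwave'] (min_width=9, slack=6)
Line 6: ['purple', 'emerald'] (min_width=14, slack=1)
Line 7: ['open', 'umbrella'] (min_width=13, slack=2)
Line 8: ['at', 'sky', 'triangle'] (min_width=15, slack=0)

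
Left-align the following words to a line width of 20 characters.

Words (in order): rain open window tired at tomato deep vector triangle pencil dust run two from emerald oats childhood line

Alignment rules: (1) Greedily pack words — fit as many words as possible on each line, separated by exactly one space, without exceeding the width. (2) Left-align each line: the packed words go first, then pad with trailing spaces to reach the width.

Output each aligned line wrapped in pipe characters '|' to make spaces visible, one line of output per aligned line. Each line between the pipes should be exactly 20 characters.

Answer: |rain open window    |
|tired at tomato deep|
|vector triangle     |
|pencil dust run two |
|from emerald oats   |
|childhood line      |

Derivation:
Line 1: ['rain', 'open', 'window'] (min_width=16, slack=4)
Line 2: ['tired', 'at', 'tomato', 'deep'] (min_width=20, slack=0)
Line 3: ['vector', 'triangle'] (min_width=15, slack=5)
Line 4: ['pencil', 'dust', 'run', 'two'] (min_width=19, slack=1)
Line 5: ['from', 'emerald', 'oats'] (min_width=17, slack=3)
Line 6: ['childhood', 'line'] (min_width=14, slack=6)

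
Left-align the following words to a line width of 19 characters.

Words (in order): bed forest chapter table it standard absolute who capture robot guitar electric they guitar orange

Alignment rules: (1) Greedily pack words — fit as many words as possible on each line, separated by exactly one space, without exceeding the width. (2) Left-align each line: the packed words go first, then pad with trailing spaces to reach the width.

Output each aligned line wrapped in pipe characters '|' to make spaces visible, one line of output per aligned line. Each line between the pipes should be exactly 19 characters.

Line 1: ['bed', 'forest', 'chapter'] (min_width=18, slack=1)
Line 2: ['table', 'it', 'standard'] (min_width=17, slack=2)
Line 3: ['absolute', 'who'] (min_width=12, slack=7)
Line 4: ['capture', 'robot'] (min_width=13, slack=6)
Line 5: ['guitar', 'electric'] (min_width=15, slack=4)
Line 6: ['they', 'guitar', 'orange'] (min_width=18, slack=1)

Answer: |bed forest chapter |
|table it standard  |
|absolute who       |
|capture robot      |
|guitar electric    |
|they guitar orange |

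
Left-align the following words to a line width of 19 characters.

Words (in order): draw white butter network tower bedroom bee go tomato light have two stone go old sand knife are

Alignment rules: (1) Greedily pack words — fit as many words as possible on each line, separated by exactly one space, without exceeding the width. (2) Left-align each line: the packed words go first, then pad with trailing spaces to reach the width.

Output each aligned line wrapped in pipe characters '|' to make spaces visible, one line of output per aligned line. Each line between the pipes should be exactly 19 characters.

Line 1: ['draw', 'white', 'butter'] (min_width=17, slack=2)
Line 2: ['network', 'tower'] (min_width=13, slack=6)
Line 3: ['bedroom', 'bee', 'go'] (min_width=14, slack=5)
Line 4: ['tomato', 'light', 'have'] (min_width=17, slack=2)
Line 5: ['two', 'stone', 'go', 'old'] (min_width=16, slack=3)
Line 6: ['sand', 'knife', 'are'] (min_width=14, slack=5)

Answer: |draw white butter  |
|network tower      |
|bedroom bee go     |
|tomato light have  |
|two stone go old   |
|sand knife are     |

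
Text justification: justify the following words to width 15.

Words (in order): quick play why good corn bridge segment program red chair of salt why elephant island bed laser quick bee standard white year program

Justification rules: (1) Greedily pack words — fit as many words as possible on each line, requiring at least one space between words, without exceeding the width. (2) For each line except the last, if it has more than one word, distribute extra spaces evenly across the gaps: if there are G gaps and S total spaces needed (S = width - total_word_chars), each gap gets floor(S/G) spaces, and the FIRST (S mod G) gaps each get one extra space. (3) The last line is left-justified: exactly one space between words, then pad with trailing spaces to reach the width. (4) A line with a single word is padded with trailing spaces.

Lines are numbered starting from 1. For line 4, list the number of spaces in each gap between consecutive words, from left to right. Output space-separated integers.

Answer: 5

Derivation:
Line 1: ['quick', 'play', 'why'] (min_width=14, slack=1)
Line 2: ['good', 'corn'] (min_width=9, slack=6)
Line 3: ['bridge', 'segment'] (min_width=14, slack=1)
Line 4: ['program', 'red'] (min_width=11, slack=4)
Line 5: ['chair', 'of', 'salt'] (min_width=13, slack=2)
Line 6: ['why', 'elephant'] (min_width=12, slack=3)
Line 7: ['island', 'bed'] (min_width=10, slack=5)
Line 8: ['laser', 'quick', 'bee'] (min_width=15, slack=0)
Line 9: ['standard', 'white'] (min_width=14, slack=1)
Line 10: ['year', 'program'] (min_width=12, slack=3)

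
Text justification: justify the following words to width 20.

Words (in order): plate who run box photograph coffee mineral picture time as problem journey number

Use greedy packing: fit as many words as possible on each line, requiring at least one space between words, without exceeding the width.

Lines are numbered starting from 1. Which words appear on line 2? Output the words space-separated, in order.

Answer: photograph coffee

Derivation:
Line 1: ['plate', 'who', 'run', 'box'] (min_width=17, slack=3)
Line 2: ['photograph', 'coffee'] (min_width=17, slack=3)
Line 3: ['mineral', 'picture', 'time'] (min_width=20, slack=0)
Line 4: ['as', 'problem', 'journey'] (min_width=18, slack=2)
Line 5: ['number'] (min_width=6, slack=14)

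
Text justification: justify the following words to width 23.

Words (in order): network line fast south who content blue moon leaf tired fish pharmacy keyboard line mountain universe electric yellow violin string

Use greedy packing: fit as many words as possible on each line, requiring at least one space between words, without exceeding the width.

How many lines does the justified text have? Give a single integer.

Line 1: ['network', 'line', 'fast', 'south'] (min_width=23, slack=0)
Line 2: ['who', 'content', 'blue', 'moon'] (min_width=21, slack=2)
Line 3: ['leaf', 'tired', 'fish'] (min_width=15, slack=8)
Line 4: ['pharmacy', 'keyboard', 'line'] (min_width=22, slack=1)
Line 5: ['mountain', 'universe'] (min_width=17, slack=6)
Line 6: ['electric', 'yellow', 'violin'] (min_width=22, slack=1)
Line 7: ['string'] (min_width=6, slack=17)
Total lines: 7

Answer: 7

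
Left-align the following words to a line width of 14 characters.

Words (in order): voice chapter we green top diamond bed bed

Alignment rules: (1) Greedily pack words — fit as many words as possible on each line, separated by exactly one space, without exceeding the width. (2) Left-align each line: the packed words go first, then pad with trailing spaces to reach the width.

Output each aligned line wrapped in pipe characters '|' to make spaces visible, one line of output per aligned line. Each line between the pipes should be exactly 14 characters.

Answer: |voice chapter |
|we green top  |
|diamond bed   |
|bed           |

Derivation:
Line 1: ['voice', 'chapter'] (min_width=13, slack=1)
Line 2: ['we', 'green', 'top'] (min_width=12, slack=2)
Line 3: ['diamond', 'bed'] (min_width=11, slack=3)
Line 4: ['bed'] (min_width=3, slack=11)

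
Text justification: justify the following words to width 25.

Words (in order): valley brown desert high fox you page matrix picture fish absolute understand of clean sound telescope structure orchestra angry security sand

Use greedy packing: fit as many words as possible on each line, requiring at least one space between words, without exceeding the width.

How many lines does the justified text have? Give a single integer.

Line 1: ['valley', 'brown', 'desert', 'high'] (min_width=24, slack=1)
Line 2: ['fox', 'you', 'page', 'matrix'] (min_width=19, slack=6)
Line 3: ['picture', 'fish', 'absolute'] (min_width=21, slack=4)
Line 4: ['understand', 'of', 'clean', 'sound'] (min_width=25, slack=0)
Line 5: ['telescope', 'structure'] (min_width=19, slack=6)
Line 6: ['orchestra', 'angry', 'security'] (min_width=24, slack=1)
Line 7: ['sand'] (min_width=4, slack=21)
Total lines: 7

Answer: 7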